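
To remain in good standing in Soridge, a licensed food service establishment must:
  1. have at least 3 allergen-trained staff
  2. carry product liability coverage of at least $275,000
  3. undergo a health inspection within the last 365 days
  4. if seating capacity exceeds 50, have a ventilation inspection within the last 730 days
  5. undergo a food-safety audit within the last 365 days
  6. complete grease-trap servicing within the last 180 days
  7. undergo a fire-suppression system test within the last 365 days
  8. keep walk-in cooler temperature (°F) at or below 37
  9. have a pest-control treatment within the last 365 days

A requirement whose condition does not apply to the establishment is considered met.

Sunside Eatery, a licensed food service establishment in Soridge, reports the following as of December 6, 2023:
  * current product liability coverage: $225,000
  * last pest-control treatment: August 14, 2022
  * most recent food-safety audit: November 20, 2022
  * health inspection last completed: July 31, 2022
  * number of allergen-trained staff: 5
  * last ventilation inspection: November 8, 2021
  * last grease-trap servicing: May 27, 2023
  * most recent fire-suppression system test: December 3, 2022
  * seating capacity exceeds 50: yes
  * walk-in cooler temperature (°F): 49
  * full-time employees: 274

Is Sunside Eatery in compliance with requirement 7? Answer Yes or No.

No

7. fire-suppression system test 368 days ago vs limit 365 → not met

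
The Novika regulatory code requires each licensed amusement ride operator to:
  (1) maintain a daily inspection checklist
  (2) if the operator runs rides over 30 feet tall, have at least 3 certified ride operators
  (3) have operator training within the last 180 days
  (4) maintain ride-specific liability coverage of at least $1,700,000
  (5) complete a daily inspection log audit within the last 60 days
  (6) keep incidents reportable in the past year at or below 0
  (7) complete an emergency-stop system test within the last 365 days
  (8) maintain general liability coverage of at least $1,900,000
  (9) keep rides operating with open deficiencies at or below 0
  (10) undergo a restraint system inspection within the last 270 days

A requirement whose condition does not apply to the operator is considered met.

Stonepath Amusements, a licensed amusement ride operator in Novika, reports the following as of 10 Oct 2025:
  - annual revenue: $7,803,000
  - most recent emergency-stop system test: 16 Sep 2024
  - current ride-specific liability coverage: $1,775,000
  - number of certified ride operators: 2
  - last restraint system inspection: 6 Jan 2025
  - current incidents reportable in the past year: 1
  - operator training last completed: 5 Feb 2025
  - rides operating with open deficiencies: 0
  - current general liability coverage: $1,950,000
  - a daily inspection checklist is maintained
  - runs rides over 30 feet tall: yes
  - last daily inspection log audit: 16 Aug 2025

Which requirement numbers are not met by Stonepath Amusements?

2, 3, 6, 7, 10

1. daily inspection checklist present → met
2. condition 'runs rides over 30 feet tall' holds; certified ride operators 2 < 3 → not met
3. operator training 247 days ago vs limit 180 → not met
4. ride-specific liability coverage $1,775,000 ≥ $1,700,000 → met
5. daily inspection log audit 55 days ago vs limit 60 → met
6. incidents reportable in the past year 1 > 0 → not met
7. emergency-stop system test 389 days ago vs limit 365 → not met
8. general liability coverage $1,950,000 ≥ $1,900,000 → met
9. rides operating with open deficiencies 0 ≤ 0 → met
10. restraint system inspection 277 days ago vs limit 270 → not met
Not met: 2, 3, 6, 7, 10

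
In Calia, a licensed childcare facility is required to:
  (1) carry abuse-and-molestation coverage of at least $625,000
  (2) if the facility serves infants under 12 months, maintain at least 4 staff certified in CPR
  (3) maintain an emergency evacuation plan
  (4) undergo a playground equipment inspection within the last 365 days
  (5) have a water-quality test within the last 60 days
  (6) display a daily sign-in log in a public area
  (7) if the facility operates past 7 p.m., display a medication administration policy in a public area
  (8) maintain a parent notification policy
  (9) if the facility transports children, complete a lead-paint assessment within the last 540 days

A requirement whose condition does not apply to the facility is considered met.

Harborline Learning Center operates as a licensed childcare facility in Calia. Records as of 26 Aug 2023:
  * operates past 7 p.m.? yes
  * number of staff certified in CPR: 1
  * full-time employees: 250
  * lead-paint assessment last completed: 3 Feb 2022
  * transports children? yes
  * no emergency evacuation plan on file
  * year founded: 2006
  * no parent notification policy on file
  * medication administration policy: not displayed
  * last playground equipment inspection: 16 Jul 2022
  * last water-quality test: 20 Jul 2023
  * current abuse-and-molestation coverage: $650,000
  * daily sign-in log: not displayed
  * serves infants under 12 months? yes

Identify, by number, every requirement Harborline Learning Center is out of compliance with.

2, 3, 4, 6, 7, 8, 9

1. abuse-and-molestation coverage $650,000 ≥ $625,000 → met
2. condition 'serves infants under 12 months' holds; staff certified in CPR 1 < 4 → not met
3. emergency evacuation plan absent → not met
4. playground equipment inspection 406 days ago vs limit 365 → not met
5. water-quality test 37 days ago vs limit 60 → met
6. daily sign-in log absent → not met
7. condition 'operates past 7 p.m.' holds; medication administration policy absent → not met
8. parent notification policy absent → not met
9. condition 'transports children' holds; lead-paint assessment 569 days ago vs limit 540 → not met
Not met: 2, 3, 4, 6, 7, 8, 9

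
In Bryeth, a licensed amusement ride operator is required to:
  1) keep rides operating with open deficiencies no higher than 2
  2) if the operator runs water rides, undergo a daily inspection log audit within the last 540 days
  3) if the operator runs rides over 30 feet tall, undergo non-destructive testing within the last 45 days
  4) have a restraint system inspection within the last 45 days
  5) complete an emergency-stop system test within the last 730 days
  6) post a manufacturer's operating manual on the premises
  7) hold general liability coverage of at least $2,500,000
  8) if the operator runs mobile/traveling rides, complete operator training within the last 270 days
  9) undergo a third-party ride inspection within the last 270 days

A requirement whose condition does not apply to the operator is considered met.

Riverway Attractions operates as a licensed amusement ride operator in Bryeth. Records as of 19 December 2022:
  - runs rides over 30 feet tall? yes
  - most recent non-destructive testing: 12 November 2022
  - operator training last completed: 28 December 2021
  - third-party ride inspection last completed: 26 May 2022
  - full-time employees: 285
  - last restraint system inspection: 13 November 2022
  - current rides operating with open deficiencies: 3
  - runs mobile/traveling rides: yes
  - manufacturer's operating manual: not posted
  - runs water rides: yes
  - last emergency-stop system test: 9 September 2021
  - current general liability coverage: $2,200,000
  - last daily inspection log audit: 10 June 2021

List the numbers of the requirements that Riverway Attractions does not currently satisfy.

1. rides operating with open deficiencies 3 > 2 → not met
2. condition 'runs water rides' holds; daily inspection log audit 557 days ago vs limit 540 → not met
3. condition 'runs rides over 30 feet tall' holds; non-destructive testing 37 days ago vs limit 45 → met
4. restraint system inspection 36 days ago vs limit 45 → met
5. emergency-stop system test 466 days ago vs limit 730 → met
6. manufacturer's operating manual absent → not met
7. general liability coverage $2,200,000 < $2,500,000 → not met
8. condition 'runs mobile/traveling rides' holds; operator training 356 days ago vs limit 270 → not met
9. third-party ride inspection 207 days ago vs limit 270 → met
Not met: 1, 2, 6, 7, 8

1, 2, 6, 7, 8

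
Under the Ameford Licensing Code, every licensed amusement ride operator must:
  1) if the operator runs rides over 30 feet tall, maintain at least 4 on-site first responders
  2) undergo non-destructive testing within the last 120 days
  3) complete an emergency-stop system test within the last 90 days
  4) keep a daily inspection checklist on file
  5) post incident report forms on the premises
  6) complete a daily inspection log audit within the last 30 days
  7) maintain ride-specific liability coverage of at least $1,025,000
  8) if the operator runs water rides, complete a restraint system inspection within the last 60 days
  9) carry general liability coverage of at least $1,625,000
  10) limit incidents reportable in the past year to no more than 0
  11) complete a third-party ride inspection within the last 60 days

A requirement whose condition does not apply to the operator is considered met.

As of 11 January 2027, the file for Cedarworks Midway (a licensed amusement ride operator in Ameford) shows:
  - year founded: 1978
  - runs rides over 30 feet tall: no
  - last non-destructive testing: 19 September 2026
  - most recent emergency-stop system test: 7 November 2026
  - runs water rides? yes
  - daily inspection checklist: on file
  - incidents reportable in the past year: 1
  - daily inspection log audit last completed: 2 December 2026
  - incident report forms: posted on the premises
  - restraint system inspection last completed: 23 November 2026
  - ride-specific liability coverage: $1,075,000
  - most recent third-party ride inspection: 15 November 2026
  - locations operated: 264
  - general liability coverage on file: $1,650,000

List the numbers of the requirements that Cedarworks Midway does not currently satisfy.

1. condition 'runs rides over 30 feet tall' does not hold → requirement n/a → met
2. non-destructive testing 114 days ago vs limit 120 → met
3. emergency-stop system test 65 days ago vs limit 90 → met
4. daily inspection checklist present → met
5. incident report forms present → met
6. daily inspection log audit 40 days ago vs limit 30 → not met
7. ride-specific liability coverage $1,075,000 ≥ $1,025,000 → met
8. condition 'runs water rides' holds; restraint system inspection 49 days ago vs limit 60 → met
9. general liability coverage $1,650,000 ≥ $1,625,000 → met
10. incidents reportable in the past year 1 > 0 → not met
11. third-party ride inspection 57 days ago vs limit 60 → met
Not met: 6, 10

6, 10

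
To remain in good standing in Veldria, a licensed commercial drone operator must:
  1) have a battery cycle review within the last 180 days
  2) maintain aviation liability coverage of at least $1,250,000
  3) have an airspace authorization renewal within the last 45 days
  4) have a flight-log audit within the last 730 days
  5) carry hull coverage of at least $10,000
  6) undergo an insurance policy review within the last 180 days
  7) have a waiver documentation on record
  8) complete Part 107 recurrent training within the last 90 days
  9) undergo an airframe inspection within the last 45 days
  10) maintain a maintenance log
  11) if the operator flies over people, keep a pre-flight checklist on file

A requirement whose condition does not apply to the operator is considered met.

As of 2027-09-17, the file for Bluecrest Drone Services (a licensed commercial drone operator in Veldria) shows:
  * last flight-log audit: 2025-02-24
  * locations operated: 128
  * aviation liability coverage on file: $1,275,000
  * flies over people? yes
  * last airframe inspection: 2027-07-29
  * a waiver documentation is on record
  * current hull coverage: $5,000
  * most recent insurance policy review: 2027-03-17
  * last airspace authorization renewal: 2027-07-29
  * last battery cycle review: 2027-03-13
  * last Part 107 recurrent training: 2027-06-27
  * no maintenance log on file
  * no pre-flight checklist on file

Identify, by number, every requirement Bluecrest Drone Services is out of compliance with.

1, 3, 4, 5, 6, 9, 10, 11

1. battery cycle review 188 days ago vs limit 180 → not met
2. aviation liability coverage $1,275,000 ≥ $1,250,000 → met
3. airspace authorization renewal 50 days ago vs limit 45 → not met
4. flight-log audit 935 days ago vs limit 730 → not met
5. hull coverage $5,000 < $10,000 → not met
6. insurance policy review 184 days ago vs limit 180 → not met
7. waiver documentation present → met
8. Part 107 recurrent training 82 days ago vs limit 90 → met
9. airframe inspection 50 days ago vs limit 45 → not met
10. maintenance log absent → not met
11. condition 'flies over people' holds; pre-flight checklist absent → not met
Not met: 1, 3, 4, 5, 6, 9, 10, 11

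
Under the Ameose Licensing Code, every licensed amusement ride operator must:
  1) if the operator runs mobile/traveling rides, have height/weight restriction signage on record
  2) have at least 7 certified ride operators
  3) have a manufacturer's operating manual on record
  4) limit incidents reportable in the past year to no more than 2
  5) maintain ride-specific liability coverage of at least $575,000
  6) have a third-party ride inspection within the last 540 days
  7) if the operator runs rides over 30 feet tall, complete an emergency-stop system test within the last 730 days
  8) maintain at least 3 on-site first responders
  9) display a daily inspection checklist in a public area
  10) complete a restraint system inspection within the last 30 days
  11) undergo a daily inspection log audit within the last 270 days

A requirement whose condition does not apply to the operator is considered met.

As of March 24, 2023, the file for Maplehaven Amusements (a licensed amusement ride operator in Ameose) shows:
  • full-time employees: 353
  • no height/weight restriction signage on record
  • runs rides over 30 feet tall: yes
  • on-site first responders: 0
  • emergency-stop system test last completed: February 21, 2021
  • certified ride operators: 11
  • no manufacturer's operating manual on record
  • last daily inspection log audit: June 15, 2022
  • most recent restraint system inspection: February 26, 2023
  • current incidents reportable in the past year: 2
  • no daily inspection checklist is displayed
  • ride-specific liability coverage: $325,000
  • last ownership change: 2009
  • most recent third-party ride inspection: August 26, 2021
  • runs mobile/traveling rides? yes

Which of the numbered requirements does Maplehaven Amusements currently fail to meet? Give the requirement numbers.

1, 3, 5, 6, 7, 8, 9, 11

1. condition 'runs mobile/traveling rides' holds; height/weight restriction signage absent → not met
2. certified ride operators 11 ≥ 7 → met
3. manufacturer's operating manual absent → not met
4. incidents reportable in the past year 2 ≤ 2 → met
5. ride-specific liability coverage $325,000 < $575,000 → not met
6. third-party ride inspection 575 days ago vs limit 540 → not met
7. condition 'runs rides over 30 feet tall' holds; emergency-stop system test 761 days ago vs limit 730 → not met
8. on-site first responders 0 < 3 → not met
9. daily inspection checklist absent → not met
10. restraint system inspection 26 days ago vs limit 30 → met
11. daily inspection log audit 282 days ago vs limit 270 → not met
Not met: 1, 3, 5, 6, 7, 8, 9, 11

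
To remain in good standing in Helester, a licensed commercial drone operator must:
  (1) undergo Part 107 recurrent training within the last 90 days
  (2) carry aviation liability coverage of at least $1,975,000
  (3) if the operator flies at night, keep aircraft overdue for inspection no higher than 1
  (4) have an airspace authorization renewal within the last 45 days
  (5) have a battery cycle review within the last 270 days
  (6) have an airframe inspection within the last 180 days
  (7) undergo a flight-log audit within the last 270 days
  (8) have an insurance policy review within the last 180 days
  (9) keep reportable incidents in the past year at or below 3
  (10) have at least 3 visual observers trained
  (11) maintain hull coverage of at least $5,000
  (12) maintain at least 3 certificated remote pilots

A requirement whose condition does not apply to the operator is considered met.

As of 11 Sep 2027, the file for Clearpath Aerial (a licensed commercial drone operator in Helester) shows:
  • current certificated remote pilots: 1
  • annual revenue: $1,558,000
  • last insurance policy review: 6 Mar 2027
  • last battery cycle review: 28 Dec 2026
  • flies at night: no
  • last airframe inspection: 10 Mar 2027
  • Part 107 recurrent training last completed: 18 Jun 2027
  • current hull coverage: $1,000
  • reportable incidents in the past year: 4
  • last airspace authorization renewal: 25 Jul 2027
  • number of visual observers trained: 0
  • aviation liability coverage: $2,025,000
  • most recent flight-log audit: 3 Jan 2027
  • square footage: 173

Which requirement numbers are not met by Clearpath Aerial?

1. Part 107 recurrent training 85 days ago vs limit 90 → met
2. aviation liability coverage $2,025,000 ≥ $1,975,000 → met
3. condition 'flies at night' does not hold → requirement n/a → met
4. airspace authorization renewal 48 days ago vs limit 45 → not met
5. battery cycle review 257 days ago vs limit 270 → met
6. airframe inspection 185 days ago vs limit 180 → not met
7. flight-log audit 251 days ago vs limit 270 → met
8. insurance policy review 189 days ago vs limit 180 → not met
9. reportable incidents in the past year 4 > 3 → not met
10. visual observers trained 0 < 3 → not met
11. hull coverage $1,000 < $5,000 → not met
12. certificated remote pilots 1 < 3 → not met
Not met: 4, 6, 8, 9, 10, 11, 12

4, 6, 8, 9, 10, 11, 12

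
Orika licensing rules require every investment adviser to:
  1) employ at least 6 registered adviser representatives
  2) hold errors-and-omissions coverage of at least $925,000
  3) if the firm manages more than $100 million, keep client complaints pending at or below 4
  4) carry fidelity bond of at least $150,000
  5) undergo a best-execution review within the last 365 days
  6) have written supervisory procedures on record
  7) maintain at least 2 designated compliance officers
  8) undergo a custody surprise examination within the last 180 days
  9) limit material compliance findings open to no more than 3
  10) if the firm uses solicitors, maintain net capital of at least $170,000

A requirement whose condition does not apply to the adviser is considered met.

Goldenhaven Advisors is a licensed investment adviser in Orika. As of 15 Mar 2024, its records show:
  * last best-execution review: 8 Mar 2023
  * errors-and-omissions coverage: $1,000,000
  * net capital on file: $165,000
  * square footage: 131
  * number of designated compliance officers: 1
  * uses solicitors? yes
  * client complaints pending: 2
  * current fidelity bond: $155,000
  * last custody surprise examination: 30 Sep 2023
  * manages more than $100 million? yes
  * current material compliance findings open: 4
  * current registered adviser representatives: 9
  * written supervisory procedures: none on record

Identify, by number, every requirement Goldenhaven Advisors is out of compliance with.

5, 6, 7, 9, 10

1. registered adviser representatives 9 ≥ 6 → met
2. errors-and-omissions coverage $1,000,000 ≥ $925,000 → met
3. condition 'manages more than $100 million' holds; client complaints pending 2 ≤ 4 → met
4. fidelity bond $155,000 ≥ $150,000 → met
5. best-execution review 373 days ago vs limit 365 → not met
6. written supervisory procedures absent → not met
7. designated compliance officers 1 < 2 → not met
8. custody surprise examination 167 days ago vs limit 180 → met
9. material compliance findings open 4 > 3 → not met
10. condition 'uses solicitors' holds; net capital $165,000 < $170,000 → not met
Not met: 5, 6, 7, 9, 10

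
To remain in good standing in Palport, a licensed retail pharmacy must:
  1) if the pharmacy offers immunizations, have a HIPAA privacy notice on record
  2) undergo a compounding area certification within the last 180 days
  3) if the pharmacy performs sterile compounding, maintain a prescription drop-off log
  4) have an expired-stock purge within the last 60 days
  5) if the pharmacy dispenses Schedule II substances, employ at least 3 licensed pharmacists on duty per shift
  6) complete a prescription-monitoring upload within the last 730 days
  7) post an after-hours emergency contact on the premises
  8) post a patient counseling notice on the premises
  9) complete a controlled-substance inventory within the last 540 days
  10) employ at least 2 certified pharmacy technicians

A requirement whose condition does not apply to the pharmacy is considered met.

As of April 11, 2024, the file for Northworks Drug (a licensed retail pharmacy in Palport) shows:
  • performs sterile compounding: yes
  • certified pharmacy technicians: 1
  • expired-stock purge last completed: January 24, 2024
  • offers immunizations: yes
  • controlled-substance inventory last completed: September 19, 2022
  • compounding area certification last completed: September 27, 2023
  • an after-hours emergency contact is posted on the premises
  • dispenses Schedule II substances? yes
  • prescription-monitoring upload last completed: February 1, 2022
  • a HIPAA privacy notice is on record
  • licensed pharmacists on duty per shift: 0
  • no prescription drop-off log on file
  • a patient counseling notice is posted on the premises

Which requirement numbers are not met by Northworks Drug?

1. condition 'offers immunizations' holds; HIPAA privacy notice present → met
2. compounding area certification 197 days ago vs limit 180 → not met
3. condition 'performs sterile compounding' holds; prescription drop-off log absent → not met
4. expired-stock purge 78 days ago vs limit 60 → not met
5. condition 'dispenses Schedule II substances' holds; licensed pharmacists on duty per shift 0 < 3 → not met
6. prescription-monitoring upload 800 days ago vs limit 730 → not met
7. after-hours emergency contact present → met
8. patient counseling notice present → met
9. controlled-substance inventory 570 days ago vs limit 540 → not met
10. certified pharmacy technicians 1 < 2 → not met
Not met: 2, 3, 4, 5, 6, 9, 10

2, 3, 4, 5, 6, 9, 10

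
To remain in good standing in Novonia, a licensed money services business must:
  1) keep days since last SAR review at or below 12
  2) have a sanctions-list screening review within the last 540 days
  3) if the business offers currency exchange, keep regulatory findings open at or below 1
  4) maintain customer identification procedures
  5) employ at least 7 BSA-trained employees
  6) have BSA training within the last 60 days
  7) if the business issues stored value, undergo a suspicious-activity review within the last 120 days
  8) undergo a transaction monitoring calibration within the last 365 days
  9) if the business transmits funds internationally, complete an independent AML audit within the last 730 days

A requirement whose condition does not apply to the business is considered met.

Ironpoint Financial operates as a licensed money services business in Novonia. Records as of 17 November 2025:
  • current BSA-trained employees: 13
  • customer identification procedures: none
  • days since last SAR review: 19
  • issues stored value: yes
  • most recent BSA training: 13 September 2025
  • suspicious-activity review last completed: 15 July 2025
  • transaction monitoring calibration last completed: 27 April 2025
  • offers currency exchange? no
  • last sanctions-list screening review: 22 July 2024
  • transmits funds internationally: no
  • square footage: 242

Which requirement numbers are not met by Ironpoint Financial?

1. days since last SAR review 19 > 12 → not met
2. sanctions-list screening review 483 days ago vs limit 540 → met
3. condition 'offers currency exchange' does not hold → requirement n/a → met
4. customer identification procedures absent → not met
5. BSA-trained employees 13 ≥ 7 → met
6. BSA training 65 days ago vs limit 60 → not met
7. condition 'issues stored value' holds; suspicious-activity review 125 days ago vs limit 120 → not met
8. transaction monitoring calibration 204 days ago vs limit 365 → met
9. condition 'transmits funds internationally' does not hold → requirement n/a → met
Not met: 1, 4, 6, 7

1, 4, 6, 7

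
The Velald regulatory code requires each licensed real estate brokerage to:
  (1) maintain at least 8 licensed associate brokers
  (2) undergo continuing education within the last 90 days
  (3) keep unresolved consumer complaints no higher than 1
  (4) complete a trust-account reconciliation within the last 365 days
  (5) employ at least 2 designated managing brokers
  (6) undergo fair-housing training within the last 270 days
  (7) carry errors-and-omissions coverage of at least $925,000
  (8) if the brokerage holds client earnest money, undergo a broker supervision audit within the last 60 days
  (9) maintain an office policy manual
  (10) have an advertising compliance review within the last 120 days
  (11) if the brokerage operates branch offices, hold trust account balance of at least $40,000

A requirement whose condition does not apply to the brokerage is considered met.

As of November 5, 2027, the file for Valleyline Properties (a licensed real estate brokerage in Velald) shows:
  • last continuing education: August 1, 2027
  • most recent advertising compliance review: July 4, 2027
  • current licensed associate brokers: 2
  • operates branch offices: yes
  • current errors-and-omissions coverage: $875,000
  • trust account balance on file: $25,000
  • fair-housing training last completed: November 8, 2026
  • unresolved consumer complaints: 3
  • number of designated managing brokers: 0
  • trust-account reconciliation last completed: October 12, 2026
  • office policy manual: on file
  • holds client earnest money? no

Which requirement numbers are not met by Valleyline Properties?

1, 2, 3, 4, 5, 6, 7, 10, 11

1. licensed associate brokers 2 < 8 → not met
2. continuing education 96 days ago vs limit 90 → not met
3. unresolved consumer complaints 3 > 1 → not met
4. trust-account reconciliation 389 days ago vs limit 365 → not met
5. designated managing brokers 0 < 2 → not met
6. fair-housing training 362 days ago vs limit 270 → not met
7. errors-and-omissions coverage $875,000 < $925,000 → not met
8. condition 'holds client earnest money' does not hold → requirement n/a → met
9. office policy manual present → met
10. advertising compliance review 124 days ago vs limit 120 → not met
11. condition 'operates branch offices' holds; trust account balance $25,000 < $40,000 → not met
Not met: 1, 2, 3, 4, 5, 6, 7, 10, 11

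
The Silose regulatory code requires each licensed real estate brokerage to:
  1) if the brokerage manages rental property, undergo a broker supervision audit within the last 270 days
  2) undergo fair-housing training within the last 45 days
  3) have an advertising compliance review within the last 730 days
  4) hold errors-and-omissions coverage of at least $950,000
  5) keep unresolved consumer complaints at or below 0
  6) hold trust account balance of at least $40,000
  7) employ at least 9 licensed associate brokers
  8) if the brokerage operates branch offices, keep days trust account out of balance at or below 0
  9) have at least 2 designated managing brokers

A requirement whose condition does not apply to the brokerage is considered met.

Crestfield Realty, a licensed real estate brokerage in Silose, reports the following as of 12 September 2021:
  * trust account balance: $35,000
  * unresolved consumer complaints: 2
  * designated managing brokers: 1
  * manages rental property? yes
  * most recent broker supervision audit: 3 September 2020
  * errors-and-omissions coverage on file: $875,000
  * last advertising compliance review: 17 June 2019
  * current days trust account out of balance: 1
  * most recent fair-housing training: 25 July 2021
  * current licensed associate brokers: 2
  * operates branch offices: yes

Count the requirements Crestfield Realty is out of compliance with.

1. condition 'manages rental property' holds; broker supervision audit 374 days ago vs limit 270 → not met
2. fair-housing training 49 days ago vs limit 45 → not met
3. advertising compliance review 818 days ago vs limit 730 → not met
4. errors-and-omissions coverage $875,000 < $950,000 → not met
5. unresolved consumer complaints 2 > 0 → not met
6. trust account balance $35,000 < $40,000 → not met
7. licensed associate brokers 2 < 9 → not met
8. condition 'operates branch offices' holds; days trust account out of balance 1 > 0 → not met
9. designated managing brokers 1 < 2 → not met
Not met: 9 of 9

9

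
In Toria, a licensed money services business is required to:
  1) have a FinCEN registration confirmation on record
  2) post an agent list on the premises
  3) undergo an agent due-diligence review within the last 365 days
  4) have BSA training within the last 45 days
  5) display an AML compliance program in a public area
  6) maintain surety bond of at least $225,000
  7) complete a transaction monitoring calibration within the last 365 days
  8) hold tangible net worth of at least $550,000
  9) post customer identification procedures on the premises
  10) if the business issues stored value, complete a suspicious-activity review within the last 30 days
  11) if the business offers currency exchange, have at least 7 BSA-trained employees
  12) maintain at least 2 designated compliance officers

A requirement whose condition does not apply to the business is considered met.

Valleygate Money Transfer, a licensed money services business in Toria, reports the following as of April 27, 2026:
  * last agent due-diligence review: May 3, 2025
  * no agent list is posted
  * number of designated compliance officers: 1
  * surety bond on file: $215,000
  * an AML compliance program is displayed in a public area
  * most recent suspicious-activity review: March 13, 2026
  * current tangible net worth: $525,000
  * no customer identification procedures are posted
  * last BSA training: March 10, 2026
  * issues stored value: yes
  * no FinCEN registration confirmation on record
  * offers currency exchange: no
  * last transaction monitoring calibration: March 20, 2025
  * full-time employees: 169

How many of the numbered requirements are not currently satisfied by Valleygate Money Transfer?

9

1. FinCEN registration confirmation absent → not met
2. agent list absent → not met
3. agent due-diligence review 359 days ago vs limit 365 → met
4. BSA training 48 days ago vs limit 45 → not met
5. AML compliance program present → met
6. surety bond $215,000 < $225,000 → not met
7. transaction monitoring calibration 403 days ago vs limit 365 → not met
8. tangible net worth $525,000 < $550,000 → not met
9. customer identification procedures absent → not met
10. condition 'issues stored value' holds; suspicious-activity review 45 days ago vs limit 30 → not met
11. condition 'offers currency exchange' does not hold → requirement n/a → met
12. designated compliance officers 1 < 2 → not met
Not met: 9 of 12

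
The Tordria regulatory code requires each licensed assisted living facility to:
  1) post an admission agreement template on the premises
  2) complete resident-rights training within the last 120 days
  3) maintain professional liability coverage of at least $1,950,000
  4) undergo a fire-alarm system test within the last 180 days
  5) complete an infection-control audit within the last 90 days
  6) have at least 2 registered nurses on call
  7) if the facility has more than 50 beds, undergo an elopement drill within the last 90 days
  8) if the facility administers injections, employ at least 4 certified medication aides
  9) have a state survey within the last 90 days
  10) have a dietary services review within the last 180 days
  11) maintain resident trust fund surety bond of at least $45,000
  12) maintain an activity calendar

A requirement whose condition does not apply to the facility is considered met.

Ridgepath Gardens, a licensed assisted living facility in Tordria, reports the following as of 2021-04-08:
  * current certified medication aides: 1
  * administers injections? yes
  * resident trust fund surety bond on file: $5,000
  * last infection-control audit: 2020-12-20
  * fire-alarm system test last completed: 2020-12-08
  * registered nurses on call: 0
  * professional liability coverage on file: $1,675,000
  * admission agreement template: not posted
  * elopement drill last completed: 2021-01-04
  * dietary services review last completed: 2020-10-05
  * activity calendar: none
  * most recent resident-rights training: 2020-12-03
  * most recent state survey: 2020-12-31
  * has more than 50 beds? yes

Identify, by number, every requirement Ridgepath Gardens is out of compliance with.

1. admission agreement template absent → not met
2. resident-rights training 126 days ago vs limit 120 → not met
3. professional liability coverage $1,675,000 < $1,950,000 → not met
4. fire-alarm system test 121 days ago vs limit 180 → met
5. infection-control audit 109 days ago vs limit 90 → not met
6. registered nurses on call 0 < 2 → not met
7. condition 'has more than 50 beds' holds; elopement drill 94 days ago vs limit 90 → not met
8. condition 'administers injections' holds; certified medication aides 1 < 4 → not met
9. state survey 98 days ago vs limit 90 → not met
10. dietary services review 185 days ago vs limit 180 → not met
11. resident trust fund surety bond $5,000 < $45,000 → not met
12. activity calendar absent → not met
Not met: 1, 2, 3, 5, 6, 7, 8, 9, 10, 11, 12

1, 2, 3, 5, 6, 7, 8, 9, 10, 11, 12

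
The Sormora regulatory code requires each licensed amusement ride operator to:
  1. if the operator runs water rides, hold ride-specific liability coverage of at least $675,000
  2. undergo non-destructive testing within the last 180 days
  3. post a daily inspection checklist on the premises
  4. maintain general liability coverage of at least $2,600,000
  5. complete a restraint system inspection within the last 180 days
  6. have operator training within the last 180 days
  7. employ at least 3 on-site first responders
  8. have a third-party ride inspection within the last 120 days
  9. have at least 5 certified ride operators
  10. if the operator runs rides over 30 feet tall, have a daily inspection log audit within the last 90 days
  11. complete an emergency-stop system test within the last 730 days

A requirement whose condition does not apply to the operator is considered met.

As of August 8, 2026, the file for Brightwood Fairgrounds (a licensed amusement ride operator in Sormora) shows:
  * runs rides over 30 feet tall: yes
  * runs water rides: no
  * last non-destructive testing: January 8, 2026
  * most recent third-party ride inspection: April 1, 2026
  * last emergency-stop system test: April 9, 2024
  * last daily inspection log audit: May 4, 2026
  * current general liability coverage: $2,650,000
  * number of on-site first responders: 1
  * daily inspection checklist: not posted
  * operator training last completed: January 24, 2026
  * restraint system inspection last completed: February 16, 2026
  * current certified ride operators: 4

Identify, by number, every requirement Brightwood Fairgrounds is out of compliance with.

1. condition 'runs water rides' does not hold → requirement n/a → met
2. non-destructive testing 212 days ago vs limit 180 → not met
3. daily inspection checklist absent → not met
4. general liability coverage $2,650,000 ≥ $2,600,000 → met
5. restraint system inspection 173 days ago vs limit 180 → met
6. operator training 196 days ago vs limit 180 → not met
7. on-site first responders 1 < 3 → not met
8. third-party ride inspection 129 days ago vs limit 120 → not met
9. certified ride operators 4 < 5 → not met
10. condition 'runs rides over 30 feet tall' holds; daily inspection log audit 96 days ago vs limit 90 → not met
11. emergency-stop system test 851 days ago vs limit 730 → not met
Not met: 2, 3, 6, 7, 8, 9, 10, 11

2, 3, 6, 7, 8, 9, 10, 11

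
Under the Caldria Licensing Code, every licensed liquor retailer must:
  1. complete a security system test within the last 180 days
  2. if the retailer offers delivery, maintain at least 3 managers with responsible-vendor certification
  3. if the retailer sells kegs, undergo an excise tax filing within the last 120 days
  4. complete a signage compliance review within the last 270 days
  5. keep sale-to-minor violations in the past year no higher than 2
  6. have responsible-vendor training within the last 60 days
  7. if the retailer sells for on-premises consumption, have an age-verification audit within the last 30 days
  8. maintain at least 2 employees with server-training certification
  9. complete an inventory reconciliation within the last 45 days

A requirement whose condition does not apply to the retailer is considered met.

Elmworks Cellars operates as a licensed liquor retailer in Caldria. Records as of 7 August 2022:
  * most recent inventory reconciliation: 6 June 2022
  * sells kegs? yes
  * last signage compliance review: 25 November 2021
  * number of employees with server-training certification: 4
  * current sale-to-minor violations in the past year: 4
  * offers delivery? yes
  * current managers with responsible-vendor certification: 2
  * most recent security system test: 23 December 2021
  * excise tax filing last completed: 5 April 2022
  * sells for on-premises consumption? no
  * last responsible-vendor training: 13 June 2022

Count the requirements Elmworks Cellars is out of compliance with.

1. security system test 227 days ago vs limit 180 → not met
2. condition 'offers delivery' holds; managers with responsible-vendor certification 2 < 3 → not met
3. condition 'sells kegs' holds; excise tax filing 124 days ago vs limit 120 → not met
4. signage compliance review 255 days ago vs limit 270 → met
5. sale-to-minor violations in the past year 4 > 2 → not met
6. responsible-vendor training 55 days ago vs limit 60 → met
7. condition 'sells for on-premises consumption' does not hold → requirement n/a → met
8. employees with server-training certification 4 ≥ 2 → met
9. inventory reconciliation 62 days ago vs limit 45 → not met
Not met: 5 of 9

5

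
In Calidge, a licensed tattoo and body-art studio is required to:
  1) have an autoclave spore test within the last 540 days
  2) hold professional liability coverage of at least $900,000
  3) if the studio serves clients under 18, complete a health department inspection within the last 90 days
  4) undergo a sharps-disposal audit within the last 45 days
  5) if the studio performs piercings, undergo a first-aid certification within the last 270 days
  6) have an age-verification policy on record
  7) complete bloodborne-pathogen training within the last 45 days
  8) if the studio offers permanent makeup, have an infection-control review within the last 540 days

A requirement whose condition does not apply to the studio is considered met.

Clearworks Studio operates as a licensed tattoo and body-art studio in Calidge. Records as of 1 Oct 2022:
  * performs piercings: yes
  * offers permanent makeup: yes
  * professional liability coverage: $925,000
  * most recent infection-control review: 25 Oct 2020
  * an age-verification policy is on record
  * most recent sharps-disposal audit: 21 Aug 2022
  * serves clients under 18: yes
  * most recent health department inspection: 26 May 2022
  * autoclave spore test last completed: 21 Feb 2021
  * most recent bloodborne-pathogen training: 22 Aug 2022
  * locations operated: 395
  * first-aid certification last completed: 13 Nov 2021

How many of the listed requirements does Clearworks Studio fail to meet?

4

1. autoclave spore test 587 days ago vs limit 540 → not met
2. professional liability coverage $925,000 ≥ $900,000 → met
3. condition 'serves clients under 18' holds; health department inspection 128 days ago vs limit 90 → not met
4. sharps-disposal audit 41 days ago vs limit 45 → met
5. condition 'performs piercings' holds; first-aid certification 322 days ago vs limit 270 → not met
6. age-verification policy present → met
7. bloodborne-pathogen training 40 days ago vs limit 45 → met
8. condition 'offers permanent makeup' holds; infection-control review 706 days ago vs limit 540 → not met
Not met: 4 of 8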